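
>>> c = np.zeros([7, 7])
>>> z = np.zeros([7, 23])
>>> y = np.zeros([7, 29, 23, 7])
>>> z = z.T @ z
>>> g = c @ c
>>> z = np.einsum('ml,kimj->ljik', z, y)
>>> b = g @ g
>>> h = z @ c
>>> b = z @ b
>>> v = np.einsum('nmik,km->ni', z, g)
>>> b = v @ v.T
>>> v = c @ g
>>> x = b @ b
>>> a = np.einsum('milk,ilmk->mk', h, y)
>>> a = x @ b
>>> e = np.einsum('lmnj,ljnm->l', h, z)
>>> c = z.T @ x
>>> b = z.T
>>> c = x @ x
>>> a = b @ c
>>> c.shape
(23, 23)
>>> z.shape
(23, 7, 29, 7)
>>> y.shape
(7, 29, 23, 7)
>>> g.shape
(7, 7)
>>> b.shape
(7, 29, 7, 23)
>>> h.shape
(23, 7, 29, 7)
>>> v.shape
(7, 7)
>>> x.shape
(23, 23)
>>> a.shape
(7, 29, 7, 23)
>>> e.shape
(23,)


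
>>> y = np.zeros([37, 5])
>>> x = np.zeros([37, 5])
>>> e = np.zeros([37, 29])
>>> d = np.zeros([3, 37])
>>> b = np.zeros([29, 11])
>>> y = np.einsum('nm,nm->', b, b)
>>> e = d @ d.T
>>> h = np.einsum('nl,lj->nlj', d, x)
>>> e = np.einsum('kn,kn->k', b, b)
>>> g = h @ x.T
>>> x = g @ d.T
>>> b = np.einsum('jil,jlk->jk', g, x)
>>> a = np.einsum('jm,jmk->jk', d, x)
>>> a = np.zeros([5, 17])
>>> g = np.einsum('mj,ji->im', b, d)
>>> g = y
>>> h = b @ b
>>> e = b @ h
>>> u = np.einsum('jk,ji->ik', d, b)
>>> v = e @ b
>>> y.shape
()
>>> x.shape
(3, 37, 3)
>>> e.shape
(3, 3)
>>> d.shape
(3, 37)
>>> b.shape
(3, 3)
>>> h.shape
(3, 3)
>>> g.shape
()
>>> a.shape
(5, 17)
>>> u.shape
(3, 37)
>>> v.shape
(3, 3)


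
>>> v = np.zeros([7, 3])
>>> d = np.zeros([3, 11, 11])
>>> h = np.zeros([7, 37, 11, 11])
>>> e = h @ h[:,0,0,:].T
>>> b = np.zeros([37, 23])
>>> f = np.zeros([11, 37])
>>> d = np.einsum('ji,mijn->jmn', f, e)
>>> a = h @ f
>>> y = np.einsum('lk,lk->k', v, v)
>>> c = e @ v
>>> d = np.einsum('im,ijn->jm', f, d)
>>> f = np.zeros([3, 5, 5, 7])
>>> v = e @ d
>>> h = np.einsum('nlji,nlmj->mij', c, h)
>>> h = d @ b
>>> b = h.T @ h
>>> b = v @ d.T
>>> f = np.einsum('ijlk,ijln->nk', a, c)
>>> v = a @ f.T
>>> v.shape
(7, 37, 11, 3)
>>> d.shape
(7, 37)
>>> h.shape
(7, 23)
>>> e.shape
(7, 37, 11, 7)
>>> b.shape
(7, 37, 11, 7)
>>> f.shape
(3, 37)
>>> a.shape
(7, 37, 11, 37)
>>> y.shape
(3,)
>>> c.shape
(7, 37, 11, 3)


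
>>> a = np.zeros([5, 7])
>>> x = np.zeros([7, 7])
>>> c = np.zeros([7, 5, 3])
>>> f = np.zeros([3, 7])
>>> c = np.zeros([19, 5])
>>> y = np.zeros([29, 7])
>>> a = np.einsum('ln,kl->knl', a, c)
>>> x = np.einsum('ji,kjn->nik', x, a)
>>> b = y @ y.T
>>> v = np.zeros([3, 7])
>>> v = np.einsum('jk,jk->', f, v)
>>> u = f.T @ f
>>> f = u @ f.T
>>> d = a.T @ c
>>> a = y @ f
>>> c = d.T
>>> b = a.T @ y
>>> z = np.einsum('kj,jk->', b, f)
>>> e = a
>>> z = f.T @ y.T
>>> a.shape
(29, 3)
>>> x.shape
(5, 7, 19)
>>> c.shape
(5, 7, 5)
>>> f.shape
(7, 3)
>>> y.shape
(29, 7)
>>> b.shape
(3, 7)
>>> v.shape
()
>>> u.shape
(7, 7)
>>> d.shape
(5, 7, 5)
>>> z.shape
(3, 29)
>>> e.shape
(29, 3)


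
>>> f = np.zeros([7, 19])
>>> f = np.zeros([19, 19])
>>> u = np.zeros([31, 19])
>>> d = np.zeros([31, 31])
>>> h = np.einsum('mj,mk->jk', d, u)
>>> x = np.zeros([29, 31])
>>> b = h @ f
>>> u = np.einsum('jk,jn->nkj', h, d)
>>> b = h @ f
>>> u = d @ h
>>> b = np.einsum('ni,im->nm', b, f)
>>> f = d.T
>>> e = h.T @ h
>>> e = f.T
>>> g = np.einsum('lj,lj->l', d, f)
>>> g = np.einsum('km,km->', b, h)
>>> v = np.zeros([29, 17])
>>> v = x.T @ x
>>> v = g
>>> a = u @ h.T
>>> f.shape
(31, 31)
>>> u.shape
(31, 19)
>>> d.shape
(31, 31)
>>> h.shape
(31, 19)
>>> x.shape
(29, 31)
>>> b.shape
(31, 19)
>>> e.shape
(31, 31)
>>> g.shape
()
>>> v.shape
()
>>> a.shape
(31, 31)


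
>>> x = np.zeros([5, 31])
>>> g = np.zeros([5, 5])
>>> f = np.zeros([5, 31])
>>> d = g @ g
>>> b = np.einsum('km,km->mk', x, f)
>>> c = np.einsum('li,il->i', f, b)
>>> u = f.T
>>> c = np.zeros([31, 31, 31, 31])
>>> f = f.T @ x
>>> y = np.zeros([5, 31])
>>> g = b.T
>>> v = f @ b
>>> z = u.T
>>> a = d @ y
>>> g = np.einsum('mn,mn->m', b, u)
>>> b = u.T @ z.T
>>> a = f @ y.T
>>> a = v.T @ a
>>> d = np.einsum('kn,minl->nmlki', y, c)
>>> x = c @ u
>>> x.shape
(31, 31, 31, 5)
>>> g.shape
(31,)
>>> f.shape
(31, 31)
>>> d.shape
(31, 31, 31, 5, 31)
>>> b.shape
(5, 5)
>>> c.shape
(31, 31, 31, 31)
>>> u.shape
(31, 5)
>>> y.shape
(5, 31)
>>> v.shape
(31, 5)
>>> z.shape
(5, 31)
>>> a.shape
(5, 5)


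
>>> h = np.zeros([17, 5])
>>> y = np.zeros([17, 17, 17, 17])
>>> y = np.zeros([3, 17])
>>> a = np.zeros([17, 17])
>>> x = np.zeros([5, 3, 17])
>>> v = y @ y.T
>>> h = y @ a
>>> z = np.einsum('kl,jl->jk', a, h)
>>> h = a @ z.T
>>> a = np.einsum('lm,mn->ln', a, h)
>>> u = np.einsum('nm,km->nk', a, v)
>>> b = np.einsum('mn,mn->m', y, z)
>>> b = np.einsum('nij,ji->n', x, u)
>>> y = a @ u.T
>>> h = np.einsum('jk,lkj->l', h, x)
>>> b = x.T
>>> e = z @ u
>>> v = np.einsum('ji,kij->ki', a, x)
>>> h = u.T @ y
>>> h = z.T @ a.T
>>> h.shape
(17, 17)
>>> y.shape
(17, 17)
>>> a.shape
(17, 3)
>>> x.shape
(5, 3, 17)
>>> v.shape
(5, 3)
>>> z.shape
(3, 17)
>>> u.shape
(17, 3)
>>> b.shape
(17, 3, 5)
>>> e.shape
(3, 3)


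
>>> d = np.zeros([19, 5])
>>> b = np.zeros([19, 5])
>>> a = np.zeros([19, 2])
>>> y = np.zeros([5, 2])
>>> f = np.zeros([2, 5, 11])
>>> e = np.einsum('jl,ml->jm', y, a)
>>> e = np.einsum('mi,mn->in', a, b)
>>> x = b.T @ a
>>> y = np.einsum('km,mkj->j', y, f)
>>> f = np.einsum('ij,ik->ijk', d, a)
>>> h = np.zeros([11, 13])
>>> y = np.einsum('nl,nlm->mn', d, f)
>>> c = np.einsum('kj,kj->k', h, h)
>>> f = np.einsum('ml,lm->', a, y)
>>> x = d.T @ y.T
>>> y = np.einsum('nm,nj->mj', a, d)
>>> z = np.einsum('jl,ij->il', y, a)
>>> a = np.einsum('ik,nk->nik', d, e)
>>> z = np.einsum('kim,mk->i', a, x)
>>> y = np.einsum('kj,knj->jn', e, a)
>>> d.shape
(19, 5)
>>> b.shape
(19, 5)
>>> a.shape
(2, 19, 5)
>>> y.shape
(5, 19)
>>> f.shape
()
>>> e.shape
(2, 5)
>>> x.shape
(5, 2)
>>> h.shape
(11, 13)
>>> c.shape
(11,)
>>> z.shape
(19,)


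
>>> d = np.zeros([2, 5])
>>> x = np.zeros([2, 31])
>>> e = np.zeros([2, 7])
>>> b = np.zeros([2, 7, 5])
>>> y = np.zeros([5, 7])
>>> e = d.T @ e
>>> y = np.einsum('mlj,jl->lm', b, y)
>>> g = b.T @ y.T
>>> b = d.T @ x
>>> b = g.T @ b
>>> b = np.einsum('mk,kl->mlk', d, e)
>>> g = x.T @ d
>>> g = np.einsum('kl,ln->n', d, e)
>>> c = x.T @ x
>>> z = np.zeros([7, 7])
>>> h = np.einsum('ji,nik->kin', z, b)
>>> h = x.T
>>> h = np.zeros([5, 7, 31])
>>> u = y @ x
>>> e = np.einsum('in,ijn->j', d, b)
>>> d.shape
(2, 5)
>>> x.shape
(2, 31)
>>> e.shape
(7,)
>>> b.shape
(2, 7, 5)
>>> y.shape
(7, 2)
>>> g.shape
(7,)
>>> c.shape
(31, 31)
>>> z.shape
(7, 7)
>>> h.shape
(5, 7, 31)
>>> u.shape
(7, 31)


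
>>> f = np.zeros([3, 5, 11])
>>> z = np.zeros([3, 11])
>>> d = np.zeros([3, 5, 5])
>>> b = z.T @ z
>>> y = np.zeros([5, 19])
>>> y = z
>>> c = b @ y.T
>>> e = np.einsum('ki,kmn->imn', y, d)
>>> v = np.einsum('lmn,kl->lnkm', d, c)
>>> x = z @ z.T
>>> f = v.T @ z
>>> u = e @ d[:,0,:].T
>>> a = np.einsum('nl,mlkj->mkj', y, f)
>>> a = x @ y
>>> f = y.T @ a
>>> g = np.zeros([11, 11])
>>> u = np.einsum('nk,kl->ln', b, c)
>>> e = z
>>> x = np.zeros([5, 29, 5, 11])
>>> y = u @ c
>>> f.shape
(11, 11)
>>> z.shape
(3, 11)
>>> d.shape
(3, 5, 5)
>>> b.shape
(11, 11)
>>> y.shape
(3, 3)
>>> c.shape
(11, 3)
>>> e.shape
(3, 11)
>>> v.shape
(3, 5, 11, 5)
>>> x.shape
(5, 29, 5, 11)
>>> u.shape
(3, 11)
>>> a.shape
(3, 11)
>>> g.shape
(11, 11)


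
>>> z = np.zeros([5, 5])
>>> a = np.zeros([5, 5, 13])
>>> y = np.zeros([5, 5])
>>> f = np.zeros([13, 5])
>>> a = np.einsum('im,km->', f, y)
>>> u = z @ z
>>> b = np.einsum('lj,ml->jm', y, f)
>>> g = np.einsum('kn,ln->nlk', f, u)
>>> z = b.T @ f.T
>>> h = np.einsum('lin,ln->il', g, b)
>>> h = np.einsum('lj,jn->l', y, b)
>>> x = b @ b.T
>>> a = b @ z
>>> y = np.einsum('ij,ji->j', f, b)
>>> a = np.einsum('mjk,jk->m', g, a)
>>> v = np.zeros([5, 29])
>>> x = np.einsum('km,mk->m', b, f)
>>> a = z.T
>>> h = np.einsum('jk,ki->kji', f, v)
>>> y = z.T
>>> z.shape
(13, 13)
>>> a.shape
(13, 13)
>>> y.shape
(13, 13)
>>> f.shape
(13, 5)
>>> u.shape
(5, 5)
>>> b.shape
(5, 13)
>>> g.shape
(5, 5, 13)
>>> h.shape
(5, 13, 29)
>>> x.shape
(13,)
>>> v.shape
(5, 29)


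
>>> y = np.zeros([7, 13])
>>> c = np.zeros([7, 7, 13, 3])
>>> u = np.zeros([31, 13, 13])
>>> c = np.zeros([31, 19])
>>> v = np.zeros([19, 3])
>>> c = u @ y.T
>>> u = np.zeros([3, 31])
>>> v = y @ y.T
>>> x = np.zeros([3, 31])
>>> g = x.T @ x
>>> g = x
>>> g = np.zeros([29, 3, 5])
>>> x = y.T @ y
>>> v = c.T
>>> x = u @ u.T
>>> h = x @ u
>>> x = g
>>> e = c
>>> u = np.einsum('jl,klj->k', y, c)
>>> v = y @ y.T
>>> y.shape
(7, 13)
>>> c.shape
(31, 13, 7)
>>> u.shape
(31,)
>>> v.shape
(7, 7)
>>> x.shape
(29, 3, 5)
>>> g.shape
(29, 3, 5)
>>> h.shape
(3, 31)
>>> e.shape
(31, 13, 7)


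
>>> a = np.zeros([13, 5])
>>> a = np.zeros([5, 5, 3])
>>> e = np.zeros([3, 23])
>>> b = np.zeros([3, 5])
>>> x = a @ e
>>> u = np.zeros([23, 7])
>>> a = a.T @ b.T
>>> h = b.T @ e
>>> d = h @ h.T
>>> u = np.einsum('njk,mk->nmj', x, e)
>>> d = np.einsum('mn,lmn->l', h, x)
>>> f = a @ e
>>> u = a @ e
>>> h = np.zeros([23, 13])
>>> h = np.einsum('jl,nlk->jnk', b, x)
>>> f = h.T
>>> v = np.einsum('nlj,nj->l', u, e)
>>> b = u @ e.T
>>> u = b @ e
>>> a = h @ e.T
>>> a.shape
(3, 5, 3)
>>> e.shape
(3, 23)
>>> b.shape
(3, 5, 3)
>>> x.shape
(5, 5, 23)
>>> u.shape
(3, 5, 23)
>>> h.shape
(3, 5, 23)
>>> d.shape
(5,)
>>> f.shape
(23, 5, 3)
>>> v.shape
(5,)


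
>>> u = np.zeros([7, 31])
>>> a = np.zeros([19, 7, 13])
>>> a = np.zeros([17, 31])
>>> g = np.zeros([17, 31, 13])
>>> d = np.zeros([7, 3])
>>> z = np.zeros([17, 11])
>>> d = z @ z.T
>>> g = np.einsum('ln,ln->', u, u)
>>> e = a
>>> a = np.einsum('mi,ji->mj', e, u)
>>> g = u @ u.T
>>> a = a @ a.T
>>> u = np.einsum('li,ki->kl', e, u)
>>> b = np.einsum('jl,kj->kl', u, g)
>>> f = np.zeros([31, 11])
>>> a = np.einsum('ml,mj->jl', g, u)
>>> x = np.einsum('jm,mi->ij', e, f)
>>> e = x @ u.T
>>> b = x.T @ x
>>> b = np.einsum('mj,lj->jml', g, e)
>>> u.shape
(7, 17)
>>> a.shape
(17, 7)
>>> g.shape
(7, 7)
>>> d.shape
(17, 17)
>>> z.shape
(17, 11)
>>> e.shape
(11, 7)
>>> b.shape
(7, 7, 11)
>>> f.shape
(31, 11)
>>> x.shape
(11, 17)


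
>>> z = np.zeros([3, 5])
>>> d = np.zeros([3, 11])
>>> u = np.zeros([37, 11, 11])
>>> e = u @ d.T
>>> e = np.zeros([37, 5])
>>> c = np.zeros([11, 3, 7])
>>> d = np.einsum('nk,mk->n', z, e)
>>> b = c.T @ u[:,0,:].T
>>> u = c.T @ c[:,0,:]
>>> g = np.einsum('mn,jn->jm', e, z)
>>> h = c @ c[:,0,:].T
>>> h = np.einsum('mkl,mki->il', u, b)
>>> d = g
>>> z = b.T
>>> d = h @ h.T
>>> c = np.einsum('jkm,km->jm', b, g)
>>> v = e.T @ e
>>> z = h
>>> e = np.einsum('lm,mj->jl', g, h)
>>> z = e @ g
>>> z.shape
(7, 37)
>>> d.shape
(37, 37)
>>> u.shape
(7, 3, 7)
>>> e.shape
(7, 3)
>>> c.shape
(7, 37)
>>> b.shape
(7, 3, 37)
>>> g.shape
(3, 37)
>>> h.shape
(37, 7)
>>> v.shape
(5, 5)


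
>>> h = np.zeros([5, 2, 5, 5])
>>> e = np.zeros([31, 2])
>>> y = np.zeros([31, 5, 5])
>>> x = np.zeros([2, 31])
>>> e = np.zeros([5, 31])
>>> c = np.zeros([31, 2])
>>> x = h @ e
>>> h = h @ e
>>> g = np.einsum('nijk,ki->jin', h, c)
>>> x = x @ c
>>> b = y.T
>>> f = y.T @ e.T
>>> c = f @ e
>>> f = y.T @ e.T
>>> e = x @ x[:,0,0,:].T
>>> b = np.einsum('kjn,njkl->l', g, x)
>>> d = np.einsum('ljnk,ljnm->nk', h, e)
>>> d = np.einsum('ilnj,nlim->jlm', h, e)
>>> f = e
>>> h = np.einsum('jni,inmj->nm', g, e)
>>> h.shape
(2, 5)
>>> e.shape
(5, 2, 5, 5)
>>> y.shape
(31, 5, 5)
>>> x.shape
(5, 2, 5, 2)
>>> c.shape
(5, 5, 31)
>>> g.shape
(5, 2, 5)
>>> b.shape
(2,)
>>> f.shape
(5, 2, 5, 5)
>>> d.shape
(31, 2, 5)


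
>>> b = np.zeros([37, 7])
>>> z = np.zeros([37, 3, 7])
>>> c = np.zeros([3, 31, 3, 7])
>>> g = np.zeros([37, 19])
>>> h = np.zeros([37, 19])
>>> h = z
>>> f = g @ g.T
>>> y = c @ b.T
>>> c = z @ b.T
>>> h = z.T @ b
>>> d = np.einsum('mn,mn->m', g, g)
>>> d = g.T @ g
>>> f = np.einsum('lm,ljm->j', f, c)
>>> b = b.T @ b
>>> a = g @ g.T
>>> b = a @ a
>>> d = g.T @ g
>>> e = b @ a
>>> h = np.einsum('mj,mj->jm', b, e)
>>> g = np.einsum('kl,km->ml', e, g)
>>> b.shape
(37, 37)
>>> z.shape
(37, 3, 7)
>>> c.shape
(37, 3, 37)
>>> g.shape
(19, 37)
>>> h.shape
(37, 37)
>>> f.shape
(3,)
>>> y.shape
(3, 31, 3, 37)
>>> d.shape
(19, 19)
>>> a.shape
(37, 37)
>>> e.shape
(37, 37)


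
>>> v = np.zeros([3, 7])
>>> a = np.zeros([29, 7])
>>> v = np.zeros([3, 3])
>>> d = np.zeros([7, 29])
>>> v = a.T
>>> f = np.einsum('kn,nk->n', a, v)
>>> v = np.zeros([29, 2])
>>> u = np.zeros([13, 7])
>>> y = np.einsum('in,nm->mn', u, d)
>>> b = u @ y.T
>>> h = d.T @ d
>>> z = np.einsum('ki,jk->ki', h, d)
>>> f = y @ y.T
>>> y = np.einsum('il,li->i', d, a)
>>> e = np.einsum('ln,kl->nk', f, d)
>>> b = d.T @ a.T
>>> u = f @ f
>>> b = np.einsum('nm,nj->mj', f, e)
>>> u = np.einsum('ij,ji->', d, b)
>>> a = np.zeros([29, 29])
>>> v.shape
(29, 2)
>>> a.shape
(29, 29)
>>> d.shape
(7, 29)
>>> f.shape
(29, 29)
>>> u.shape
()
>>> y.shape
(7,)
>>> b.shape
(29, 7)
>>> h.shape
(29, 29)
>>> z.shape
(29, 29)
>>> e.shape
(29, 7)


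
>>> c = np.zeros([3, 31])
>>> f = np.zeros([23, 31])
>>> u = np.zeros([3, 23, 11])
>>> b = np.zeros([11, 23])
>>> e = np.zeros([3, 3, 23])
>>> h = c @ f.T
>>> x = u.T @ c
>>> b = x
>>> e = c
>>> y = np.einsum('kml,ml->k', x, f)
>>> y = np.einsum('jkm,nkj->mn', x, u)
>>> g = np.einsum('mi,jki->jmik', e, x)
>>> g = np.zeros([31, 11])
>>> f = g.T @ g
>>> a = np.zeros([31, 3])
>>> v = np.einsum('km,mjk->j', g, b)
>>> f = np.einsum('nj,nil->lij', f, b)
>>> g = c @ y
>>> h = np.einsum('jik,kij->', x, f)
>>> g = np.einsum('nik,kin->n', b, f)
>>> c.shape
(3, 31)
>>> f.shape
(31, 23, 11)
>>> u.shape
(3, 23, 11)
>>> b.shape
(11, 23, 31)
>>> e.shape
(3, 31)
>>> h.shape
()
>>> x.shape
(11, 23, 31)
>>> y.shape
(31, 3)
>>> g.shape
(11,)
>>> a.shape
(31, 3)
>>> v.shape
(23,)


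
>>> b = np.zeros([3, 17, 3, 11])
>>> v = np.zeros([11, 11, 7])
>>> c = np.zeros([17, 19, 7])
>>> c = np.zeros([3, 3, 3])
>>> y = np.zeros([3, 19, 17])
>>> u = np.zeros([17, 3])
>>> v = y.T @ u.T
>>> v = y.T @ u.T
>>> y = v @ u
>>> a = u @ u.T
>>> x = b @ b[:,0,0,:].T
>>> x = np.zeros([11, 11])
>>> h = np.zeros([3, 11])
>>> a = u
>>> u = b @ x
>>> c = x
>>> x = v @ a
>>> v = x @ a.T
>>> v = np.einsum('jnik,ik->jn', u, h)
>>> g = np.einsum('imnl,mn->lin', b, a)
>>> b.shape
(3, 17, 3, 11)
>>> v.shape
(3, 17)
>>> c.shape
(11, 11)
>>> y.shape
(17, 19, 3)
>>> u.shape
(3, 17, 3, 11)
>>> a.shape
(17, 3)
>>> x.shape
(17, 19, 3)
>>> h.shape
(3, 11)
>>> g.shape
(11, 3, 3)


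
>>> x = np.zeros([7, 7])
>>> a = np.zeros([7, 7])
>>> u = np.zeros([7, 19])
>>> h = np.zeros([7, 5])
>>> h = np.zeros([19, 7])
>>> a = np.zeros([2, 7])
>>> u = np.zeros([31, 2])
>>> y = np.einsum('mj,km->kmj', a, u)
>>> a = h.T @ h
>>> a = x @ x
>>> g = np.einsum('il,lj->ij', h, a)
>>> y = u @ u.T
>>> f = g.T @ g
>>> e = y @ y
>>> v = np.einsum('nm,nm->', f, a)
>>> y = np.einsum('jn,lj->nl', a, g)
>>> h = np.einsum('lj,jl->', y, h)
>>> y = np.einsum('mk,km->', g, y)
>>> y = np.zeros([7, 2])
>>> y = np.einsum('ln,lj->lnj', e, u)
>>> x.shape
(7, 7)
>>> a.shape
(7, 7)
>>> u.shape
(31, 2)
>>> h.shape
()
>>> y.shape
(31, 31, 2)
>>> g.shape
(19, 7)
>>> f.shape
(7, 7)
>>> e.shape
(31, 31)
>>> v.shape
()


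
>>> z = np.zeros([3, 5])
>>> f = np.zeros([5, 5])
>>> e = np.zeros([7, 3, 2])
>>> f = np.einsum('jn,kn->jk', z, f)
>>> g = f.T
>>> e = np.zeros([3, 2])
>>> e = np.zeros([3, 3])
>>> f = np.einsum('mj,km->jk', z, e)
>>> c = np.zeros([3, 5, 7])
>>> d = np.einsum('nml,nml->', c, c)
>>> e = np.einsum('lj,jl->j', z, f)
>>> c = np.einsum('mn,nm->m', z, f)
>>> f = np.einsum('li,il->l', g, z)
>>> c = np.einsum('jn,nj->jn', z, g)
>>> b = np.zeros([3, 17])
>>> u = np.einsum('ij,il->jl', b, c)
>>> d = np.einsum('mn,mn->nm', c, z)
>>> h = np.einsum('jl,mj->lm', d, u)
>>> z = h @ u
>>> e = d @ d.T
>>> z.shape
(3, 5)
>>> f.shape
(5,)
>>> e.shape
(5, 5)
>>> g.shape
(5, 3)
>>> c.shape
(3, 5)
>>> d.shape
(5, 3)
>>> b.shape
(3, 17)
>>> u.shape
(17, 5)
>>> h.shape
(3, 17)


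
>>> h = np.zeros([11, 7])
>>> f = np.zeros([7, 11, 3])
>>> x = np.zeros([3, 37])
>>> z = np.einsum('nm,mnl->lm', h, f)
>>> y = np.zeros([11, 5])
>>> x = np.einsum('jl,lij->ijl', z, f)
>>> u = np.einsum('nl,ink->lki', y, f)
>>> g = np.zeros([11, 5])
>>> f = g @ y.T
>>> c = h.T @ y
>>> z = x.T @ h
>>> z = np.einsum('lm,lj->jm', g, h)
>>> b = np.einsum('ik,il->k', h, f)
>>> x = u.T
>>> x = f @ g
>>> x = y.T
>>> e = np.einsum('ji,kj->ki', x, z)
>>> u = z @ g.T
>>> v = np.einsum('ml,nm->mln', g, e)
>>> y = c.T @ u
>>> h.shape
(11, 7)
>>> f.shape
(11, 11)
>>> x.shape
(5, 11)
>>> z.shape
(7, 5)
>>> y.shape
(5, 11)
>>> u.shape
(7, 11)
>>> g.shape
(11, 5)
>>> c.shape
(7, 5)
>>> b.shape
(7,)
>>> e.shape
(7, 11)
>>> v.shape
(11, 5, 7)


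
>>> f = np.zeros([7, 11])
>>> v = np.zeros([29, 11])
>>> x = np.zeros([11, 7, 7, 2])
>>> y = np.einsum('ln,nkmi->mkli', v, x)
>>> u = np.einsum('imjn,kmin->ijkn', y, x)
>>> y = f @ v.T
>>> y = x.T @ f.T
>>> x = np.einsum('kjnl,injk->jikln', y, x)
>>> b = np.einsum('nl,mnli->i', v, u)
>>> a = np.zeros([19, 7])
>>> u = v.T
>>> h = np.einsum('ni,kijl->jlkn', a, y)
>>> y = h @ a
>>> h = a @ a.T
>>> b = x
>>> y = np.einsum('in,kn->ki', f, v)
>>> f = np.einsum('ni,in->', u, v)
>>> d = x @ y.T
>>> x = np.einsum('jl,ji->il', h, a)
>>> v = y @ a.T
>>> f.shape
()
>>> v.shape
(29, 19)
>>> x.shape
(7, 19)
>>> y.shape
(29, 7)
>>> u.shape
(11, 29)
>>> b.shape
(7, 11, 2, 7, 7)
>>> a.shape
(19, 7)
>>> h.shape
(19, 19)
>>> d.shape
(7, 11, 2, 7, 29)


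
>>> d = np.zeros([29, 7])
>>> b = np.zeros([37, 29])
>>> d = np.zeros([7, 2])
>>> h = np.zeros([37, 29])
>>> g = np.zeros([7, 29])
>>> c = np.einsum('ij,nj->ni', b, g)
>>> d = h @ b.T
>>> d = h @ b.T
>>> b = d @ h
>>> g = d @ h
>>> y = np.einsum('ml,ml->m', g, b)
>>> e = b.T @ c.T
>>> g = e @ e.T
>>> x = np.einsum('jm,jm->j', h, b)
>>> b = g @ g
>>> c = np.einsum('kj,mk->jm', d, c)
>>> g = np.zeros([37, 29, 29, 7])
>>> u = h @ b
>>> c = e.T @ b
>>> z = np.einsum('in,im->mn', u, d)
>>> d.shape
(37, 37)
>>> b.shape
(29, 29)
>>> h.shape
(37, 29)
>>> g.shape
(37, 29, 29, 7)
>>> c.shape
(7, 29)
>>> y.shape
(37,)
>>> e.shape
(29, 7)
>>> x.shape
(37,)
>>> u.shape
(37, 29)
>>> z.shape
(37, 29)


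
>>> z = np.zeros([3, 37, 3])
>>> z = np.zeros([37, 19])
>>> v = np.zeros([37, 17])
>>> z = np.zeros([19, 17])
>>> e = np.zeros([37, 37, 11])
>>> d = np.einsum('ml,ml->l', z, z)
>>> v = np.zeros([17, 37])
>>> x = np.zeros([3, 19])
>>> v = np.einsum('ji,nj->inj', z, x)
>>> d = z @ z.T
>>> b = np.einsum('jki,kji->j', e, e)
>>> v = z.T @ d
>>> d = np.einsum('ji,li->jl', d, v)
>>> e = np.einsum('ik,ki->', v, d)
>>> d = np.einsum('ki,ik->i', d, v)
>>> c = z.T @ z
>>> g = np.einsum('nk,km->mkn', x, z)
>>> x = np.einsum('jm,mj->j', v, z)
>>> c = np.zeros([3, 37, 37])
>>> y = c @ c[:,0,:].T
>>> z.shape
(19, 17)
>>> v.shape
(17, 19)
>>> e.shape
()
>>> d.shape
(17,)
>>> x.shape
(17,)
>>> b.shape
(37,)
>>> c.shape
(3, 37, 37)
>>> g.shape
(17, 19, 3)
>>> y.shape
(3, 37, 3)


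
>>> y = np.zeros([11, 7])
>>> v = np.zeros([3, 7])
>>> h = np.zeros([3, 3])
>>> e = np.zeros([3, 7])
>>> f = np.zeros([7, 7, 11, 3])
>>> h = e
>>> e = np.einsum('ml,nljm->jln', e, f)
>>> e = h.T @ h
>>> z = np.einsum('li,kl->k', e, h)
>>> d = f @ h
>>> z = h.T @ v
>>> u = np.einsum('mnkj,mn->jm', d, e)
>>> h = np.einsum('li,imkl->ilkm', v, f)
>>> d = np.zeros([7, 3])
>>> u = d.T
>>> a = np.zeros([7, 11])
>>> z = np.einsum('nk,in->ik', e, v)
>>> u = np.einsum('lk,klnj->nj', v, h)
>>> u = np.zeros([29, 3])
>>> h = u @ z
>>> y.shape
(11, 7)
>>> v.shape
(3, 7)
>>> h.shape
(29, 7)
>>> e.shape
(7, 7)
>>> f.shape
(7, 7, 11, 3)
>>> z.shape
(3, 7)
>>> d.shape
(7, 3)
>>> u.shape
(29, 3)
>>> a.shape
(7, 11)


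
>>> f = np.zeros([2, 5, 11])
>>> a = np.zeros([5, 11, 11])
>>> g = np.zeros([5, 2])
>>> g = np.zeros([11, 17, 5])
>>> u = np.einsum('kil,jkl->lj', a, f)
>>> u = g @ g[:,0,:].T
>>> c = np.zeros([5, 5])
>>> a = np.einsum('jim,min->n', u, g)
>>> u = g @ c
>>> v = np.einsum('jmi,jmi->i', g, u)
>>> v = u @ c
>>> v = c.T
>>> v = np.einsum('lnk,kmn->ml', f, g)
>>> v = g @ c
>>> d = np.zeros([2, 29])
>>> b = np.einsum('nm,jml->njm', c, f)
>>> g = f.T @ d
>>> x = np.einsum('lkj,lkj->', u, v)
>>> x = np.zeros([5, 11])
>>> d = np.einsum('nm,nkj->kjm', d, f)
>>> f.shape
(2, 5, 11)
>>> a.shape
(5,)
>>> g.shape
(11, 5, 29)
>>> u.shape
(11, 17, 5)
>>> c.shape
(5, 5)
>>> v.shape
(11, 17, 5)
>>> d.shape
(5, 11, 29)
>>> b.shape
(5, 2, 5)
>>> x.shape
(5, 11)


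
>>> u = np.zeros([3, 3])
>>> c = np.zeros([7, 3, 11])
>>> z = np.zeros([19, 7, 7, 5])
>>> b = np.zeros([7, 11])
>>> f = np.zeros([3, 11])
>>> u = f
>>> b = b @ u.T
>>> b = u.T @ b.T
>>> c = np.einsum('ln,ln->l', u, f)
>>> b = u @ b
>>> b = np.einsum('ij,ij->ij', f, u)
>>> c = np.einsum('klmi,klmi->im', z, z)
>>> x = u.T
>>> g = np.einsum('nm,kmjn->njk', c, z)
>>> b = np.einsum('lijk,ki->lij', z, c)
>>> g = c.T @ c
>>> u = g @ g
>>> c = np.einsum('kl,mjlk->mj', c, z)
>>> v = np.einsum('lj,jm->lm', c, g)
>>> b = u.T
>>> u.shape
(7, 7)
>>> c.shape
(19, 7)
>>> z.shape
(19, 7, 7, 5)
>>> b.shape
(7, 7)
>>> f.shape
(3, 11)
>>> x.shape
(11, 3)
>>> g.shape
(7, 7)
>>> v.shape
(19, 7)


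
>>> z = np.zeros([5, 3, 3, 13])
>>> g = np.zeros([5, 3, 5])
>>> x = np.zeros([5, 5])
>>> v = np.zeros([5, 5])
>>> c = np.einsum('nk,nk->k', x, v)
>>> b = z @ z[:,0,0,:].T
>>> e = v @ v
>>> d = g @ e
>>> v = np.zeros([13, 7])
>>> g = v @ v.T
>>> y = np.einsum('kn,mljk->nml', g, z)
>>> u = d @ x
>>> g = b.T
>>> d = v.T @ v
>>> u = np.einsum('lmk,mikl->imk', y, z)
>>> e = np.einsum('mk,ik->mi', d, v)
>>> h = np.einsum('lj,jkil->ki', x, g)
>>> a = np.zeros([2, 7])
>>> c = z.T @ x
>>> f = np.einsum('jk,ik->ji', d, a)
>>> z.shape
(5, 3, 3, 13)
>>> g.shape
(5, 3, 3, 5)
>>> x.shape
(5, 5)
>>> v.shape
(13, 7)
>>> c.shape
(13, 3, 3, 5)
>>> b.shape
(5, 3, 3, 5)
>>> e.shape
(7, 13)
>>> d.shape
(7, 7)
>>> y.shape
(13, 5, 3)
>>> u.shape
(3, 5, 3)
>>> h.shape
(3, 3)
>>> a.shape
(2, 7)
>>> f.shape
(7, 2)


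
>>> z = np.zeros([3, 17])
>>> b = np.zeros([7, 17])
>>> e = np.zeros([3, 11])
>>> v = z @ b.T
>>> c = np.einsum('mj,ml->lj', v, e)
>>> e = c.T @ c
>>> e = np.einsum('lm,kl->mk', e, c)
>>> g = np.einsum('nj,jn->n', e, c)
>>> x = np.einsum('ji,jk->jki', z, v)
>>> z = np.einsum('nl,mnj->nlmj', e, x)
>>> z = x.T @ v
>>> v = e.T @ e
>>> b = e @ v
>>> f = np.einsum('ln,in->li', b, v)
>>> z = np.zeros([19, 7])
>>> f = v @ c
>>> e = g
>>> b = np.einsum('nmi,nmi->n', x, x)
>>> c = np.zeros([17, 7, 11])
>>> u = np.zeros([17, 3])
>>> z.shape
(19, 7)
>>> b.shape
(3,)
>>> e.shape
(7,)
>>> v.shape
(11, 11)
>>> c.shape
(17, 7, 11)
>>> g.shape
(7,)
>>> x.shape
(3, 7, 17)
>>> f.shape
(11, 7)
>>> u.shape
(17, 3)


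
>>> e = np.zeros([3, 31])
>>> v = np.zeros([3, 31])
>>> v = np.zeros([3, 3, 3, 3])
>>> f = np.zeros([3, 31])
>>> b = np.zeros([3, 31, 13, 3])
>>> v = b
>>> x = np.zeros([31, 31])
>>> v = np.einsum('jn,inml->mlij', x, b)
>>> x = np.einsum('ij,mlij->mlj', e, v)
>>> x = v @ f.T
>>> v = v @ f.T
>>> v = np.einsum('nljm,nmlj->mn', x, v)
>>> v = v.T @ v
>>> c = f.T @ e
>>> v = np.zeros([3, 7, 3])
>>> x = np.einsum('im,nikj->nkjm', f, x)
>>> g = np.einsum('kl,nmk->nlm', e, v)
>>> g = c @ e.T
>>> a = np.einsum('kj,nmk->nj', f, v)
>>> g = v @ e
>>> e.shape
(3, 31)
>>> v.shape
(3, 7, 3)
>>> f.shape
(3, 31)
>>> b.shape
(3, 31, 13, 3)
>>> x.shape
(13, 3, 3, 31)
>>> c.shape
(31, 31)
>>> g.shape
(3, 7, 31)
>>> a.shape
(3, 31)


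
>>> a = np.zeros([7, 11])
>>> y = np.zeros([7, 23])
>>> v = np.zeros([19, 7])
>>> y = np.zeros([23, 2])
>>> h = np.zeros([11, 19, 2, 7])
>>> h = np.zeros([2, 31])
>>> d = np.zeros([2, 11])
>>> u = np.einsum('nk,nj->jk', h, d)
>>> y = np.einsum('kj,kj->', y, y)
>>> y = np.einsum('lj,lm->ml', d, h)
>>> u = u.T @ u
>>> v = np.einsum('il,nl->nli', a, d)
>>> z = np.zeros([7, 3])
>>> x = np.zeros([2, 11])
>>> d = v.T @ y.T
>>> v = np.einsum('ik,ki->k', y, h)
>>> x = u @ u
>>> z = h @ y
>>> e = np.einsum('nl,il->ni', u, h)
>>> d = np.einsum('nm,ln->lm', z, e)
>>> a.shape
(7, 11)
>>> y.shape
(31, 2)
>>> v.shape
(2,)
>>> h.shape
(2, 31)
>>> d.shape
(31, 2)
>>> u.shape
(31, 31)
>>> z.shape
(2, 2)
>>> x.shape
(31, 31)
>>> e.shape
(31, 2)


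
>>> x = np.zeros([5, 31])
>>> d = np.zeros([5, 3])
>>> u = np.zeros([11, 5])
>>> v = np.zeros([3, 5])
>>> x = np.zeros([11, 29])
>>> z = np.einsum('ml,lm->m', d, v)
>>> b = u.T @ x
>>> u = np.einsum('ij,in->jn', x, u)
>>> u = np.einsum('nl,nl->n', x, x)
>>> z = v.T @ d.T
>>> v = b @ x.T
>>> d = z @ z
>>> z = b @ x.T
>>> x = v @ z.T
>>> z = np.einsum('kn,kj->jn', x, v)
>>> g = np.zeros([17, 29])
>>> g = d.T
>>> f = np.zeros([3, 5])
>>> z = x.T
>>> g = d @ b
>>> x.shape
(5, 5)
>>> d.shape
(5, 5)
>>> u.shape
(11,)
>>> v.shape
(5, 11)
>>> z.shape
(5, 5)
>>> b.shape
(5, 29)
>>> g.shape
(5, 29)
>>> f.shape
(3, 5)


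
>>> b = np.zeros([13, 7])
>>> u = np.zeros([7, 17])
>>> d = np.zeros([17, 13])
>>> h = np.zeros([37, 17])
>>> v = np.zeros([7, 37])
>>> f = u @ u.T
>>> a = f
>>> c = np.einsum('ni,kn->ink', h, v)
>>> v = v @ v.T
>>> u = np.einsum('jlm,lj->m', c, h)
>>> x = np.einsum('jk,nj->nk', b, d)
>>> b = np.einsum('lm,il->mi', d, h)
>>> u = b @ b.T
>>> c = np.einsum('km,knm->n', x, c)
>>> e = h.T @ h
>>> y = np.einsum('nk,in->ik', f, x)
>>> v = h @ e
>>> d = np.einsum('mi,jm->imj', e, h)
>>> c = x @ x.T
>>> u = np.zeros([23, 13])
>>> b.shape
(13, 37)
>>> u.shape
(23, 13)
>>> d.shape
(17, 17, 37)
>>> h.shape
(37, 17)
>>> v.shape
(37, 17)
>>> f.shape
(7, 7)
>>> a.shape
(7, 7)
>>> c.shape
(17, 17)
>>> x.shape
(17, 7)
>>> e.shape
(17, 17)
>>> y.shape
(17, 7)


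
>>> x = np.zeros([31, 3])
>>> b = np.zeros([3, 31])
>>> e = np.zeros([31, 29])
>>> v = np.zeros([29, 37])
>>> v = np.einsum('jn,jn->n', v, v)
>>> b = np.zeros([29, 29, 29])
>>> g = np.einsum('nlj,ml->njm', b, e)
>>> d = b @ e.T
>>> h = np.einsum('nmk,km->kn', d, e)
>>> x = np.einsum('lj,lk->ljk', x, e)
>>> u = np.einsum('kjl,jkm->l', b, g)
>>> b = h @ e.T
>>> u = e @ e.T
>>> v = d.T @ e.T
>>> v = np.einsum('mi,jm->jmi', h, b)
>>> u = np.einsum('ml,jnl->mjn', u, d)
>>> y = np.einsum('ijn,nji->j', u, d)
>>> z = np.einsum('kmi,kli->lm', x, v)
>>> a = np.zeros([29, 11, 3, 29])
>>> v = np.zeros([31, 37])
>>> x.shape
(31, 3, 29)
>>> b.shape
(31, 31)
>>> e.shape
(31, 29)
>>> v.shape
(31, 37)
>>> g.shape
(29, 29, 31)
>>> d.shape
(29, 29, 31)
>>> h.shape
(31, 29)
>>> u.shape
(31, 29, 29)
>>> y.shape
(29,)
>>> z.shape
(31, 3)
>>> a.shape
(29, 11, 3, 29)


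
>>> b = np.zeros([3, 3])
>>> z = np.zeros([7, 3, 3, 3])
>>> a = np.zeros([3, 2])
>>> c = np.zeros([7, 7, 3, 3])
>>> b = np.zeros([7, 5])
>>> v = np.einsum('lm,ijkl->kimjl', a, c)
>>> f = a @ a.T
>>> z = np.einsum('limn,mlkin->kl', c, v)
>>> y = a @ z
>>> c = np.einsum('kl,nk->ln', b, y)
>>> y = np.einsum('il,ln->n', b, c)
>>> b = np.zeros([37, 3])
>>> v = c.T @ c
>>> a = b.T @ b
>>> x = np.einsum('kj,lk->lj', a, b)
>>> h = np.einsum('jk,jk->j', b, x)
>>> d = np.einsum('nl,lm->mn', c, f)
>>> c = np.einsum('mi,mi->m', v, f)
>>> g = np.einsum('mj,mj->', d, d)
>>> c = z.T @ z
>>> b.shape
(37, 3)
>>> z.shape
(2, 7)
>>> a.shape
(3, 3)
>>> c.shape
(7, 7)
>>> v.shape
(3, 3)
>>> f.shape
(3, 3)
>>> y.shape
(3,)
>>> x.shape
(37, 3)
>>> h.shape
(37,)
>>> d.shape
(3, 5)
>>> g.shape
()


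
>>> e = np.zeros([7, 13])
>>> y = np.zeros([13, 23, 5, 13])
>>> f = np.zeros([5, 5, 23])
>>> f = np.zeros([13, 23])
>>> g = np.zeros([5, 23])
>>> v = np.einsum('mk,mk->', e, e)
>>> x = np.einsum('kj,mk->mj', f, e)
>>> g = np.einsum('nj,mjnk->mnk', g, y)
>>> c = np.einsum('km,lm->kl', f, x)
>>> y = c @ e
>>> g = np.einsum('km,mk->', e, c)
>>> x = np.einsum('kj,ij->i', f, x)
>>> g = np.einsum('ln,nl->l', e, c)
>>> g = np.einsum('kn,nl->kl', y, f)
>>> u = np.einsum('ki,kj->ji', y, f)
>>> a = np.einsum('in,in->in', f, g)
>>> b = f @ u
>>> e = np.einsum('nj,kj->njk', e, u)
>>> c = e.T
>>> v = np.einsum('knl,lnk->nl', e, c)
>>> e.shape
(7, 13, 23)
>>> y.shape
(13, 13)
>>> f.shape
(13, 23)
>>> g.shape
(13, 23)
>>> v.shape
(13, 23)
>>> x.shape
(7,)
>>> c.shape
(23, 13, 7)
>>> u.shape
(23, 13)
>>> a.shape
(13, 23)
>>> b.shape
(13, 13)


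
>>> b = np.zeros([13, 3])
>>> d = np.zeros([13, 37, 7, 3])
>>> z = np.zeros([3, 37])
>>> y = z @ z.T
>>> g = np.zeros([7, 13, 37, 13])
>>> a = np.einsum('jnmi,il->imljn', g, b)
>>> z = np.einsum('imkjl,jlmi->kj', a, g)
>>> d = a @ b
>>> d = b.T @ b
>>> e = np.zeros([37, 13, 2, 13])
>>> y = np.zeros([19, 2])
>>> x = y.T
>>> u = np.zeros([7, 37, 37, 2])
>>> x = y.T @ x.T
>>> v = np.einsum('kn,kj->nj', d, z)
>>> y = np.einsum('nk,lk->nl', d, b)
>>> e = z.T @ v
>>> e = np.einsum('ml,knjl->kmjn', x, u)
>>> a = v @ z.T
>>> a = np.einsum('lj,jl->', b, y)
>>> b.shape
(13, 3)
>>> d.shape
(3, 3)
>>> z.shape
(3, 7)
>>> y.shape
(3, 13)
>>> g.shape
(7, 13, 37, 13)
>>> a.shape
()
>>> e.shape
(7, 2, 37, 37)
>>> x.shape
(2, 2)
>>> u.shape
(7, 37, 37, 2)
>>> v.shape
(3, 7)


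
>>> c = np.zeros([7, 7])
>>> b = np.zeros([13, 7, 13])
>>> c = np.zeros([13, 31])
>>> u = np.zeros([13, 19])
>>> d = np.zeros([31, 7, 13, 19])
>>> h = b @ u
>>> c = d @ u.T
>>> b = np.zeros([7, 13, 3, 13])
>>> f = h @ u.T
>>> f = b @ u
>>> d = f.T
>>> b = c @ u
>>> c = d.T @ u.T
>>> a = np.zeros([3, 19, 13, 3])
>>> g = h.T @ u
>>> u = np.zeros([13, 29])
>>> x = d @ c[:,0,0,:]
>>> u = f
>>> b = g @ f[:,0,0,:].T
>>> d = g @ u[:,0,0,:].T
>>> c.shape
(7, 13, 3, 13)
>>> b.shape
(19, 7, 7)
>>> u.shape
(7, 13, 3, 19)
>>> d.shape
(19, 7, 7)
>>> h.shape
(13, 7, 19)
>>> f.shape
(7, 13, 3, 19)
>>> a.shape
(3, 19, 13, 3)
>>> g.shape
(19, 7, 19)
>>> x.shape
(19, 3, 13, 13)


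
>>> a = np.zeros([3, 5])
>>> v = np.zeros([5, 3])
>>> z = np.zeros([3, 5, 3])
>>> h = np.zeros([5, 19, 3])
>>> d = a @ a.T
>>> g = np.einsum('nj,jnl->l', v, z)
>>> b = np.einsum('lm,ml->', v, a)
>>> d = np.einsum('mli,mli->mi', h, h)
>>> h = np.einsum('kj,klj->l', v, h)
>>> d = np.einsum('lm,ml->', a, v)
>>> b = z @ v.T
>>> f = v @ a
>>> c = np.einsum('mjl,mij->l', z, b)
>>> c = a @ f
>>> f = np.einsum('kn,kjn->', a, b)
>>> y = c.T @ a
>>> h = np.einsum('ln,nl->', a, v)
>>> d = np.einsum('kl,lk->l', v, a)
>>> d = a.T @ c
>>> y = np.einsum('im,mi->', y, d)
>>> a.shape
(3, 5)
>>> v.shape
(5, 3)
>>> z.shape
(3, 5, 3)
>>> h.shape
()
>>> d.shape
(5, 5)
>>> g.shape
(3,)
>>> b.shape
(3, 5, 5)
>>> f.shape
()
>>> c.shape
(3, 5)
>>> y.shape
()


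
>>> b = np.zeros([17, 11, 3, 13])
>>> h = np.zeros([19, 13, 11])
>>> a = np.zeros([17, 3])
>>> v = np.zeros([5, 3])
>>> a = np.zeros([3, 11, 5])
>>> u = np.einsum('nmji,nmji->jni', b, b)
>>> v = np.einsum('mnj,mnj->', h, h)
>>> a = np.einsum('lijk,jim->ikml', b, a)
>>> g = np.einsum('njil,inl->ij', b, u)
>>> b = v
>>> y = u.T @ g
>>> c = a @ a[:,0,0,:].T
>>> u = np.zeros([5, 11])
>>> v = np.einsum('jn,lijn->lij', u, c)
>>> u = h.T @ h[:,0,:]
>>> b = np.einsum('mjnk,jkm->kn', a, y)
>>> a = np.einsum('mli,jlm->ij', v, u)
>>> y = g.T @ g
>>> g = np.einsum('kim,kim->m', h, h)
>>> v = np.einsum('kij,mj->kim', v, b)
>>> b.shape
(17, 5)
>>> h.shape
(19, 13, 11)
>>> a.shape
(5, 11)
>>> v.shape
(11, 13, 17)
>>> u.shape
(11, 13, 11)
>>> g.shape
(11,)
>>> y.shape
(11, 11)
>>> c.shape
(11, 13, 5, 11)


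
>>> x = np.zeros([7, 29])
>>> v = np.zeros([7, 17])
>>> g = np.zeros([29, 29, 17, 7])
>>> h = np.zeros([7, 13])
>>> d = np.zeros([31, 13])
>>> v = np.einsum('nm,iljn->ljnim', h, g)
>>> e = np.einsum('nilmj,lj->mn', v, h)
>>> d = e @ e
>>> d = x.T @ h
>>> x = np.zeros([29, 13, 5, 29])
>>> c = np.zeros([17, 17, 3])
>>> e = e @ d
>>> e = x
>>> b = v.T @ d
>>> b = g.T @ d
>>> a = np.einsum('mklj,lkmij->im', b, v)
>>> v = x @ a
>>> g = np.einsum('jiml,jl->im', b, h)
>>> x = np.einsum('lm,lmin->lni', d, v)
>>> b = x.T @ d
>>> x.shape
(29, 7, 5)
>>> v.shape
(29, 13, 5, 7)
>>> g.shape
(17, 29)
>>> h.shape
(7, 13)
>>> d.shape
(29, 13)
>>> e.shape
(29, 13, 5, 29)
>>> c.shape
(17, 17, 3)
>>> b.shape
(5, 7, 13)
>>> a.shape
(29, 7)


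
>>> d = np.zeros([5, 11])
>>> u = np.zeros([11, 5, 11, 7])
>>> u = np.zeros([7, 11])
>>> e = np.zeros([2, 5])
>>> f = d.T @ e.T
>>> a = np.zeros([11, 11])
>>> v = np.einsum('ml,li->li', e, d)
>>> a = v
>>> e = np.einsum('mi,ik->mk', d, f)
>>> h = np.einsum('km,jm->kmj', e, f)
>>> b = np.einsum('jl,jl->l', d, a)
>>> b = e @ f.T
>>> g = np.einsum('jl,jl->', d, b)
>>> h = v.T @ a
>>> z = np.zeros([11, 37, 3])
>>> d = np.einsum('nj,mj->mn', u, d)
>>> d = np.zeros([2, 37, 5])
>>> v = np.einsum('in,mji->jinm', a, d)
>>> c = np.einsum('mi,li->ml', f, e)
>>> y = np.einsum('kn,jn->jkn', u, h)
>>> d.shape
(2, 37, 5)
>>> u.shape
(7, 11)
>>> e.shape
(5, 2)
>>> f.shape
(11, 2)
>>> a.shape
(5, 11)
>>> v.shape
(37, 5, 11, 2)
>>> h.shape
(11, 11)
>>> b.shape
(5, 11)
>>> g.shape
()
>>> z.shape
(11, 37, 3)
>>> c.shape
(11, 5)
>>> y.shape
(11, 7, 11)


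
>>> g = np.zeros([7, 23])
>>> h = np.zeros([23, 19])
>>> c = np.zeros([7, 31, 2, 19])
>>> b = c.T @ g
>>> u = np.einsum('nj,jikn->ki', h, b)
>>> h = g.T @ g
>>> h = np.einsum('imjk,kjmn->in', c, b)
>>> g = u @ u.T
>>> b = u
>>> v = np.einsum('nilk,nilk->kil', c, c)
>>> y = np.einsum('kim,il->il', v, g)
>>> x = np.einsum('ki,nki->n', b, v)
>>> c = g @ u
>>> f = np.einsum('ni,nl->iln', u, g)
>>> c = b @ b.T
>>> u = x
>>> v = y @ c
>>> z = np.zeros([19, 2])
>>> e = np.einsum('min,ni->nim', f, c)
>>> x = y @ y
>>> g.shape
(31, 31)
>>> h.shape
(7, 23)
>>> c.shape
(31, 31)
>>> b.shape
(31, 2)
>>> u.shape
(19,)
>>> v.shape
(31, 31)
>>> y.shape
(31, 31)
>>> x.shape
(31, 31)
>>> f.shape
(2, 31, 31)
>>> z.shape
(19, 2)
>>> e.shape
(31, 31, 2)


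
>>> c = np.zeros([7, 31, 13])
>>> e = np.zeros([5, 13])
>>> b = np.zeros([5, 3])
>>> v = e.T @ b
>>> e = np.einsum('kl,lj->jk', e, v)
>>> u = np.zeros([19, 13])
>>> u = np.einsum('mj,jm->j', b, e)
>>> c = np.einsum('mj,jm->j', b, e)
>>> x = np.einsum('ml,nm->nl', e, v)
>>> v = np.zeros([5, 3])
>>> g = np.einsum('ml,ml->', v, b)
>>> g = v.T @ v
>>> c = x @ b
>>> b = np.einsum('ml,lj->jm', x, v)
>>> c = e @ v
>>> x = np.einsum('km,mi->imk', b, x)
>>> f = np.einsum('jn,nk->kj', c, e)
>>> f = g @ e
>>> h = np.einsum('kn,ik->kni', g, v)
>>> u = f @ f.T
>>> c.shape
(3, 3)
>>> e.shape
(3, 5)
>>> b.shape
(3, 13)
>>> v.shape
(5, 3)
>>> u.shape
(3, 3)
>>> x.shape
(5, 13, 3)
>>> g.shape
(3, 3)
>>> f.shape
(3, 5)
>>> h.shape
(3, 3, 5)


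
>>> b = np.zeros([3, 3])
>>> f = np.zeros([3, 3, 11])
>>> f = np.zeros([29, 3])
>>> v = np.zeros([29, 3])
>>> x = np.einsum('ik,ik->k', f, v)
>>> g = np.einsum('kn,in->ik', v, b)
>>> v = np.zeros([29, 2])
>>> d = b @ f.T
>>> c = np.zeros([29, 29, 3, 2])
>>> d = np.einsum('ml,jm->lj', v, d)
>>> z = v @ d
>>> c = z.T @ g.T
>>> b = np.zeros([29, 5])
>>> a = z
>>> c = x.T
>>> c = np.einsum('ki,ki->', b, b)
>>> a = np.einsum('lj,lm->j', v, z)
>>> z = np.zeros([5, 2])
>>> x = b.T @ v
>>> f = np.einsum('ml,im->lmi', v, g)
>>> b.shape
(29, 5)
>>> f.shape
(2, 29, 3)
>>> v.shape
(29, 2)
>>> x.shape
(5, 2)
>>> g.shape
(3, 29)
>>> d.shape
(2, 3)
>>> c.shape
()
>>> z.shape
(5, 2)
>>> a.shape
(2,)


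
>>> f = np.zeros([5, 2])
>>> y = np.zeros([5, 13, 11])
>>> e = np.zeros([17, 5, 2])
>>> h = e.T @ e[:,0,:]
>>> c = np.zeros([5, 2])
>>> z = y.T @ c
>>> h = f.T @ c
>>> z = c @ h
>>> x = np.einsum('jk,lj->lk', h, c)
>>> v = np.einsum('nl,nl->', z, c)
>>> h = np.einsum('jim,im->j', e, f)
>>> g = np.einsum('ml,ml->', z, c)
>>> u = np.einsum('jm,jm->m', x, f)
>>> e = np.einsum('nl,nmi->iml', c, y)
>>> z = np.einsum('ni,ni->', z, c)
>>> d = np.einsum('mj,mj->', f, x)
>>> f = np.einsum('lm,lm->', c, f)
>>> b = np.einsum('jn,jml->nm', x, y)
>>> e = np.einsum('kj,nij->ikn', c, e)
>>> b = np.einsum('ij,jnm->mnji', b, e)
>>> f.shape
()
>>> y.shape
(5, 13, 11)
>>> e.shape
(13, 5, 11)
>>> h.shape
(17,)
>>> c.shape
(5, 2)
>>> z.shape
()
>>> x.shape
(5, 2)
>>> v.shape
()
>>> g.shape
()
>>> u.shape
(2,)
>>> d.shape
()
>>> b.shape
(11, 5, 13, 2)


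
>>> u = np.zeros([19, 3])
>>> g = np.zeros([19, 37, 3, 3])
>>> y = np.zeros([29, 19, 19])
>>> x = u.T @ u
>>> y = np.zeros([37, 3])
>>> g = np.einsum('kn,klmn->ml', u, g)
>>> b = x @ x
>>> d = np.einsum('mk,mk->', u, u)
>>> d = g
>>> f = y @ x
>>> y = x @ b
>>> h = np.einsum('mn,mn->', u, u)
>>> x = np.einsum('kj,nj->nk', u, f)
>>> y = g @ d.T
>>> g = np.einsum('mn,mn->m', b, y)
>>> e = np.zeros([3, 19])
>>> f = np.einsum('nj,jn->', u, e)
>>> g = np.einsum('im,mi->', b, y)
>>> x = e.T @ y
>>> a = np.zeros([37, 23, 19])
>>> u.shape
(19, 3)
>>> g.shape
()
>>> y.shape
(3, 3)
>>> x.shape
(19, 3)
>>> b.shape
(3, 3)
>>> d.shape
(3, 37)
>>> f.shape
()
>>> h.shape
()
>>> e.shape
(3, 19)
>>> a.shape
(37, 23, 19)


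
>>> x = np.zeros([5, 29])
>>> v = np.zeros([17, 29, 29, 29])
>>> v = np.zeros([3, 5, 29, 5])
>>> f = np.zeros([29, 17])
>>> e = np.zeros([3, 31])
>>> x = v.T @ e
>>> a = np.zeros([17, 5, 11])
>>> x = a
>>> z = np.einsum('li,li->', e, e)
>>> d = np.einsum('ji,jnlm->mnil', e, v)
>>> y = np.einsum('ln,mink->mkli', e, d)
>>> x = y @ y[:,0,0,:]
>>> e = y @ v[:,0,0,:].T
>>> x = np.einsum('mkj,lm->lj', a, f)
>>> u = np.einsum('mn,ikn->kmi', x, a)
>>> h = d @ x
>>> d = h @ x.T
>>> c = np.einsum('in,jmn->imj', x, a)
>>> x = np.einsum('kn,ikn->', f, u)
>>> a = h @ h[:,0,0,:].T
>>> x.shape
()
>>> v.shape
(3, 5, 29, 5)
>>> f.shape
(29, 17)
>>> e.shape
(5, 29, 3, 3)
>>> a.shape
(5, 5, 31, 5)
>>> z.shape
()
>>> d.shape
(5, 5, 31, 29)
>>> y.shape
(5, 29, 3, 5)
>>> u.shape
(5, 29, 17)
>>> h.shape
(5, 5, 31, 11)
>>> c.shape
(29, 5, 17)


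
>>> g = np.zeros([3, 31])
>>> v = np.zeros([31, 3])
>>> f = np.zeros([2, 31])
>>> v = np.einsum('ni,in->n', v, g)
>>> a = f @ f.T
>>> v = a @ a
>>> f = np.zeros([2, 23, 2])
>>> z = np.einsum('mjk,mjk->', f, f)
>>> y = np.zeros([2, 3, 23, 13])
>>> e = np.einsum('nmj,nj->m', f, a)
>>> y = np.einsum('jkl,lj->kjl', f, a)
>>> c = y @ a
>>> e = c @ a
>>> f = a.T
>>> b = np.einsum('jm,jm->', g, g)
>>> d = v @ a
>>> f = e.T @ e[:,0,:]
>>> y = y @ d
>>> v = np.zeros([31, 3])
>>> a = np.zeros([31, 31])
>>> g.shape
(3, 31)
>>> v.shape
(31, 3)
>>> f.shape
(2, 2, 2)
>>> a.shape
(31, 31)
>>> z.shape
()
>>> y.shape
(23, 2, 2)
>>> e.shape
(23, 2, 2)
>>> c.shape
(23, 2, 2)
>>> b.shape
()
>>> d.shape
(2, 2)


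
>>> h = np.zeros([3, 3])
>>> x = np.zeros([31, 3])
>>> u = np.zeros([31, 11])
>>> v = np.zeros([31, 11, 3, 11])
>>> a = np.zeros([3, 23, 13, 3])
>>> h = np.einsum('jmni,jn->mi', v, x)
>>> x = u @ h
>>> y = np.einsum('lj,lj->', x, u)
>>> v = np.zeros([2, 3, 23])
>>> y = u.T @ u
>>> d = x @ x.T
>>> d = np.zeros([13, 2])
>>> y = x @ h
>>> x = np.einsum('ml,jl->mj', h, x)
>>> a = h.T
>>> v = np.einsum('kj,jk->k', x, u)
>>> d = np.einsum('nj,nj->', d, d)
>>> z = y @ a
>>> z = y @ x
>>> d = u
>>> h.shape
(11, 11)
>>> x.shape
(11, 31)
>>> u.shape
(31, 11)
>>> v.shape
(11,)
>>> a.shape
(11, 11)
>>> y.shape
(31, 11)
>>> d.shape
(31, 11)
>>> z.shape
(31, 31)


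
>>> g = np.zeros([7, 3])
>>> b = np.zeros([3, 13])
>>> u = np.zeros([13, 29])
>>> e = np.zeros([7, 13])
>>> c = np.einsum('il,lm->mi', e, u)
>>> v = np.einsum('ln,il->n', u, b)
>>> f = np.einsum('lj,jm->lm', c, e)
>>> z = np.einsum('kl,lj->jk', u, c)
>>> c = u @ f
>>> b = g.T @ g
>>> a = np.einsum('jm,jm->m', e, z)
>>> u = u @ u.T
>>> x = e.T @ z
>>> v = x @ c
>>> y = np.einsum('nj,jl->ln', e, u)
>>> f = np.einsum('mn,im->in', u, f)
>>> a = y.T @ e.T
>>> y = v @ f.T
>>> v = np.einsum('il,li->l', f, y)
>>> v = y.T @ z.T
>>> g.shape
(7, 3)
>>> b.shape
(3, 3)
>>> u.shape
(13, 13)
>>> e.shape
(7, 13)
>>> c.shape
(13, 13)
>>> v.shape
(29, 7)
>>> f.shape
(29, 13)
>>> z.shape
(7, 13)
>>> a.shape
(7, 7)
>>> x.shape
(13, 13)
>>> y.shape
(13, 29)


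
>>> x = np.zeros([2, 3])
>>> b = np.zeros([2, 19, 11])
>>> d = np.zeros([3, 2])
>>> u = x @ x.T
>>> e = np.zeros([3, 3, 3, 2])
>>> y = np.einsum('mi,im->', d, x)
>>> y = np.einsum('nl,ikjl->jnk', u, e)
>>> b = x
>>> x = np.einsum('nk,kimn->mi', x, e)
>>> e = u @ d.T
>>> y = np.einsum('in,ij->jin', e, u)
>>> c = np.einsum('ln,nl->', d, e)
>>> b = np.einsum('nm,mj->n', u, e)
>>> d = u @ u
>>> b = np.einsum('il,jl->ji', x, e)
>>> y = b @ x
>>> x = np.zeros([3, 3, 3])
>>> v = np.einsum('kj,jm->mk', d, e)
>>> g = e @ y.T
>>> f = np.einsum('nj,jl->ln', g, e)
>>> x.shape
(3, 3, 3)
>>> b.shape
(2, 3)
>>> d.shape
(2, 2)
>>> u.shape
(2, 2)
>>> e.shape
(2, 3)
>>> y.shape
(2, 3)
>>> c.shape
()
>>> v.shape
(3, 2)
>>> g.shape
(2, 2)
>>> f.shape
(3, 2)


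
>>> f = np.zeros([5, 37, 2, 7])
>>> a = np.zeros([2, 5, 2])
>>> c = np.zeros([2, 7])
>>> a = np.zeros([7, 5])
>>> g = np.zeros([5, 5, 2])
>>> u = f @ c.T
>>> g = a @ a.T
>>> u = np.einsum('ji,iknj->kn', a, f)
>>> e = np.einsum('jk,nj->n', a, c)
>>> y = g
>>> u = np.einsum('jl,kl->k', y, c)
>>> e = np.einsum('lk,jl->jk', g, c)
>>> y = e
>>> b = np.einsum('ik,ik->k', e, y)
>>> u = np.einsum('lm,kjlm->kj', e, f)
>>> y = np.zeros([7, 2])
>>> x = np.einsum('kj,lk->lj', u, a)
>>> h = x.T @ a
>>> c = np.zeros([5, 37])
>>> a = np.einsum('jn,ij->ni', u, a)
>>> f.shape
(5, 37, 2, 7)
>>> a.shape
(37, 7)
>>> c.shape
(5, 37)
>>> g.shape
(7, 7)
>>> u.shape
(5, 37)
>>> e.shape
(2, 7)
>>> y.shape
(7, 2)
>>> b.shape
(7,)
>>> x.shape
(7, 37)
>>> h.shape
(37, 5)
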